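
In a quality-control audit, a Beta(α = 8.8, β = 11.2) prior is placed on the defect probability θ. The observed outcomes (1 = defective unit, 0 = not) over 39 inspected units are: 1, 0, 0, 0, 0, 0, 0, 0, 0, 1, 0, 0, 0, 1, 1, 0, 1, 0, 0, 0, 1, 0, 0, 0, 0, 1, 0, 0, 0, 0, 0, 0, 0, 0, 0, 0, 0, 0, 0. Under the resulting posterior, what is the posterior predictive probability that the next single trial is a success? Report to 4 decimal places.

0.2678

The Beta prior is conjugate to a Binomial/Bernoulli likelihood; the update adds successes to α and failures to β.
Posterior: Beta(α+k, β+n−k) = Beta(8.8+7, 11.2+32) = Beta(15.8, 43.2).
For a single future Bernoulli trial, P(success | data) = α/(α+β) = 0.2678.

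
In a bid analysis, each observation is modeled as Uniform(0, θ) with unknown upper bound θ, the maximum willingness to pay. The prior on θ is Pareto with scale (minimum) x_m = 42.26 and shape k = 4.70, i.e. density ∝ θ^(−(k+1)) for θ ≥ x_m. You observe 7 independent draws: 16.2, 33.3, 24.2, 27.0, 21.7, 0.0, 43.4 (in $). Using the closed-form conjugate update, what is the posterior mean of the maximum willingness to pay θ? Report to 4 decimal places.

A Pareto(scale x_m, shape k) prior on the upper bound θ of Uniform(0, θ) is conjugate: posterior is Pareto(max(x_m, max xᵢ), k + n).
Sample maximum = 43.4; prior scale x_m = 42.26 → posterior scale = max = 43.40.
Posterior shape = 4.70 + 7 = 11.70.
E[θ|data] = k·x_m/(k−1) = 11.70·43.40/10.70 = 47.4561.

47.4561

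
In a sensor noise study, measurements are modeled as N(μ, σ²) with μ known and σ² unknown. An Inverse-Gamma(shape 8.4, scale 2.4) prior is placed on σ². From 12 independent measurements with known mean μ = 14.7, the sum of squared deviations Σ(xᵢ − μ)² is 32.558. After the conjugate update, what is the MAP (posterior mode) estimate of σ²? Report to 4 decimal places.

1.2129

With known mean μ and an Inverse-Gamma(α, β) prior on σ², the Normal likelihood is conjugate: posterior is Inv-Gamma(α + n/2, β + Σ(xᵢ−μ)²/2).
Posterior: Inv-Gamma(8.4 + 12/2, 2.4 + 32.558/2) = Inv-Gamma(14.40, 18.6790).
Mode = β/(α+1) = 18.6790/15.40 = 1.2129.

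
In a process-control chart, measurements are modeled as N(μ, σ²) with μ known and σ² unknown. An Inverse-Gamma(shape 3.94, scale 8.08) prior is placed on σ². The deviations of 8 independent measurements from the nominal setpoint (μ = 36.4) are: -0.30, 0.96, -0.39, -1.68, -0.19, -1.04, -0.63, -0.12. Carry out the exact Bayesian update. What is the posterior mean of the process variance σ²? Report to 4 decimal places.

1.5616

With known mean μ and an Inverse-Gamma(α, β) prior on σ², the Normal likelihood is conjugate: posterior is Inv-Gamma(α + n/2, β + Σ(xᵢ−μ)²/2).
Σ(xᵢ−μ)² = (-0.30)² + (0.96)² + (-0.39)² + (-1.68)² + (-0.19)² + (-1.04)² + (-0.63)² + (-0.12)² = 5.5151.
Posterior: Inv-Gamma(3.94 + 8/2, 8.08 + 5.5151/2) = Inv-Gamma(7.94, 10.83755).
E[σ²|data] = β/(α−1) = 10.83755/6.94 = 1.5616.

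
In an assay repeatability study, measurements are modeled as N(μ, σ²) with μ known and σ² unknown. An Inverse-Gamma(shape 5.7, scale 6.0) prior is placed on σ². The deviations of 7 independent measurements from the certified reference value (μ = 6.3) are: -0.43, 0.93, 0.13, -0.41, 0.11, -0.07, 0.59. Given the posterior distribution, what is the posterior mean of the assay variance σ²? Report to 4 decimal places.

With known mean μ and an Inverse-Gamma(α, β) prior on σ², the Normal likelihood is conjugate: posterior is Inv-Gamma(α + n/2, β + Σ(xᵢ−μ)²/2).
Σ(xᵢ−μ)² = (-0.43)² + (0.93)² + (0.13)² + (-0.41)² + (0.11)² + (-0.07)² + (0.59)² = 1.5999.
Posterior: Inv-Gamma(5.7 + 7/2, 6.0 + 1.5999/2) = Inv-Gamma(9.20, 6.79995).
E[σ²|data] = β/(α−1) = 6.79995/8.20 = 0.8293.

0.8293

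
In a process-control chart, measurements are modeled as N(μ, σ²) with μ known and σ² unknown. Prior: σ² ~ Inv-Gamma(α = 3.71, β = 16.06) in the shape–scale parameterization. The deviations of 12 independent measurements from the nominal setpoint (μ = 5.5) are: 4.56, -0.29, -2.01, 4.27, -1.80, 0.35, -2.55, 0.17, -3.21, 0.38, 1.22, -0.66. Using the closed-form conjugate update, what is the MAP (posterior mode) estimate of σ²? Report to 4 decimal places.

With known mean μ and an Inverse-Gamma(α, β) prior on σ², the Normal likelihood is conjugate: posterior is Inv-Gamma(α + n/2, β + Σ(xᵢ−μ)²/2).
Σ(xᵢ−μ)² = (4.56)² + (-0.29)² + (-2.01)² + (4.27)² + (-1.80)² + (0.35)² + (-2.55)² + (0.17)² + (-3.21)² + (0.38)² + (1.22)² + (-0.66)² = 65.4171.
Posterior: Inv-Gamma(3.71 + 12/2, 16.06 + 65.4171/2) = Inv-Gamma(9.71, 48.76855).
Mode = β/(α+1) = 48.76855/10.71 = 4.5536.

4.5536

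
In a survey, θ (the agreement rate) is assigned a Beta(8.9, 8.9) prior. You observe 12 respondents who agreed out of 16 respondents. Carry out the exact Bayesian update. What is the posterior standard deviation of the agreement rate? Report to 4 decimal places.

The Beta prior is conjugate to a Binomial/Bernoulli likelihood; the update adds successes to α and failures to β.
Posterior: Beta(α+k, β+n−k) = Beta(8.9+12, 8.9+4) = Beta(20.9, 12.9).
Var = αβ/((α+β)²(α+β+1)) = 20.9·12.9/(33.8²·34.8) = 0.00678146; SD = √0.00678146 = 0.0823.

0.0823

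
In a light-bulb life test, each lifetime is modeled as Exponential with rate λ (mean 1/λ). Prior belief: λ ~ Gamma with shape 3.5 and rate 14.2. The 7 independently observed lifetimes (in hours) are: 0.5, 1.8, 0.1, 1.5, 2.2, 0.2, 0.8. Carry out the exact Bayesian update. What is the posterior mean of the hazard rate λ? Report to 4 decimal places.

With a Gamma(shape α, rate β) prior on the exponential rate λ, the posterior after n observations with total T = Σxᵢ is Gamma(α+n, β+T).
Sum of observations T = 7.1 hours; n = 7.
Posterior: Gamma(3.5+7, 14.2+7.1) = Gamma(10.5, 21.3).
Posterior mean of λ = α/β = 10.5/21.3 = 0.4930.

0.4930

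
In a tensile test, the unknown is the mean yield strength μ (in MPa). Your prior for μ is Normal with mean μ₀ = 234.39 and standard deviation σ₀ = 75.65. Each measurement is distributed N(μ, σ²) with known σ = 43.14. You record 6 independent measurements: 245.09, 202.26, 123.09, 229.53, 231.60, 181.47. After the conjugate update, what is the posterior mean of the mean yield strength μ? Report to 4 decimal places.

203.8297

For Normal data with known variance σ², a Normal(μ₀, σ₀²) prior on μ is conjugate. Posterior precision = 1/σ₀² + n/σ²; posterior mean is the precision-weighted average of μ₀ and x̄.
Σxᵢ = 245.09 + 202.26 + 123.09 + 229.53 + 231.60 + 181.47 = 1213.04, so n·x̄ = 1213.04.
σ₀² = 75.65² = 5722.9225, σ² = 43.14² = 1861.0596; σ² + n·σ₀² = 1861.0596 + 6·5722.9225 = 36198.5946.
Posterior mean = (μ₀/σ₀² + n·x̄/σ²)/(1/σ₀² + n/σ²) = (σ²·μ₀ + σ₀²·n·x̄)/(σ² + n·σ₀²) = (1861.0596·234.39 + 5722.9225·1213.04)/36198.5946 = 7378347.669044/36198.5946 = 203.8297.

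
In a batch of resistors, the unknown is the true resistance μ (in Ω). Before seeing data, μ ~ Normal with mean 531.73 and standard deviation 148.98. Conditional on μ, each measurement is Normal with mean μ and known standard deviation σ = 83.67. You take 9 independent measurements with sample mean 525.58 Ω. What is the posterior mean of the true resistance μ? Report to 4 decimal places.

525.7882

For Normal data with known variance σ², a Normal(μ₀, σ₀²) prior on μ is conjugate. Posterior precision = 1/σ₀² + n/σ²; posterior mean is the precision-weighted average of μ₀ and x̄.
n·x̄ = 9·525.58 = 4730.22.
σ₀² = 148.98² = 22195.0404, σ² = 83.67² = 7000.6689; σ² + n·σ₀² = 7000.6689 + 9·22195.0404 = 206756.0325.
Posterior mean = (μ₀/σ₀² + n·x̄/σ²)/(1/σ₀² + n/σ²) = (σ²·μ₀ + σ₀²·n·x̄)/(σ² + n·σ₀²) = (7000.6689·531.73 + 22195.0404·4730.22)/206756.0325 = 108709889.675085/206756.0325 = 525.7882.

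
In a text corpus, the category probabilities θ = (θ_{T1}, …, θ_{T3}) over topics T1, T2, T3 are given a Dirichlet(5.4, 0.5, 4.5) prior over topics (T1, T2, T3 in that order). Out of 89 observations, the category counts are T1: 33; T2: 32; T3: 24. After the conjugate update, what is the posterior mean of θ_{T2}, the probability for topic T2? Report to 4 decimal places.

0.3270

The Dirichlet prior is conjugate to the Multinomial likelihood: each posterior αⱼ = prior αⱼ + observed count nⱼ.
Posterior concentration: (38.4, 32.5, 28.5), total = 99.4.
E[θ_{T2}|data] = α_{T2}/Σα = 32.5/99.4 = 0.3270.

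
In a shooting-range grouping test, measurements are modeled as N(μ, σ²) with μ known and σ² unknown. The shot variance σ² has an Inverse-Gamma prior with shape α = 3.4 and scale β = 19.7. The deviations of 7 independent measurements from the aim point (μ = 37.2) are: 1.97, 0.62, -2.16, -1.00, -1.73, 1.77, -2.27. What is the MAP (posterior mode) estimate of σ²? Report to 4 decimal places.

3.8361

With known mean μ and an Inverse-Gamma(α, β) prior on σ², the Normal likelihood is conjugate: posterior is Inv-Gamma(α + n/2, β + Σ(xᵢ−μ)²/2).
Σ(xᵢ−μ)² = (1.97)² + (0.62)² + (-2.16)² + (-1.00)² + (-1.73)² + (1.77)² + (-2.27)² = 21.2096.
Posterior: Inv-Gamma(3.4 + 7/2, 19.7 + 21.2096/2) = Inv-Gamma(6.90, 30.30480).
Mode = β/(α+1) = 30.30480/7.90 = 3.8361.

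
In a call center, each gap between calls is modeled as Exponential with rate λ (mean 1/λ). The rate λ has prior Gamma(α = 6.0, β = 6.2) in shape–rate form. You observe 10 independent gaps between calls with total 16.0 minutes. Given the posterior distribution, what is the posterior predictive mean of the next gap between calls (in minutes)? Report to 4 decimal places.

With a Gamma(shape α, rate β) prior on the exponential rate λ, the posterior after n observations with total T = Σxᵢ is Gamma(α+n, β+T).
Posterior: Gamma(6.0+10, 6.2+16.0) = Gamma(16.0, 22.2).
The predictive distribution for the next observation is Lomax; its mean is β/(α−1) = 22.2/15.0 = 1.4800.

1.4800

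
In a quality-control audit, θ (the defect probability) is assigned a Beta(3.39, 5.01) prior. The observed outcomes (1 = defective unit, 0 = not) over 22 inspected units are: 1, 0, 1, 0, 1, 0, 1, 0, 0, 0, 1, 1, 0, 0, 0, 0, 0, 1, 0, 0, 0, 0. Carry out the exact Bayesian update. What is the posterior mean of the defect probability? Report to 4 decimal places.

The Beta prior is conjugate to a Binomial/Bernoulli likelihood; the update adds successes to α and failures to β.
Posterior: Beta(α+k, β+n−k) = Beta(3.39+7, 5.01+15) = Beta(10.39, 20.01).
Posterior mean = α/(α+β) = 10.39/30.40 = 0.3418.

0.3418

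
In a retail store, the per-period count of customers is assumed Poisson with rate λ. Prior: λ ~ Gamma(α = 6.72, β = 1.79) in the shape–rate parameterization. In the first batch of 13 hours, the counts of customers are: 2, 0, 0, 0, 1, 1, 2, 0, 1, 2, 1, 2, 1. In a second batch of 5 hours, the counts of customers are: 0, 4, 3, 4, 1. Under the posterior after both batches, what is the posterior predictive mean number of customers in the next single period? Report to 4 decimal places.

1.6028

With a Gamma(shape α, rate β) prior, the Poisson likelihood is conjugate: the posterior is Gamma(α + ΣXᵢ, β + n).
Batch 1: sum of counts S = 13 over n = 13 hours.
After batch 1: Gamma(α+S, β+n) = Gamma(6.72+13, 1.79+13) = Gamma(19.72, 14.79).
Batch 2: sum of counts S = 12 over n = 5 hours.
After batch 2: Gamma(α+S, β+n) = Gamma(19.72+12, 14.79+5) = Gamma(31.72, 19.79).
The predictive distribution for one future period is NegBinom with mean α/β = 1.6028.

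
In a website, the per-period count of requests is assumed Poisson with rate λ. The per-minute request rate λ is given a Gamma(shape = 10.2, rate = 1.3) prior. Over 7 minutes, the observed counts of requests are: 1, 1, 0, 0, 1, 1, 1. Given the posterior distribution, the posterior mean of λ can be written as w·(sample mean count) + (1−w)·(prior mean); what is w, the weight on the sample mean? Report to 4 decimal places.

With a Gamma(shape α, rate β) prior, the Poisson likelihood is conjugate: the posterior is Gamma(α + ΣXᵢ, β + n).
Posterior mean = (α₀+S)/(β₀+n) = [n/(β₀+n)]·(S/n) + [β₀/(β₀+n)]·(α₀/β₀), so only n and β₀ enter the weight.
Weight on data w = n/(β₀+n) = 7/(1.3+7) = 7/8.3 = 0.8434.

0.8434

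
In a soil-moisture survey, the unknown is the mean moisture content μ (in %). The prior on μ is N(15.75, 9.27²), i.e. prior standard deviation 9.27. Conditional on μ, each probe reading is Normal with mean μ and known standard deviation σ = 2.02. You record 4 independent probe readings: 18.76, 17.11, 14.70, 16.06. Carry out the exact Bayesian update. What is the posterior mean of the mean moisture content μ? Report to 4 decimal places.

16.6469

For Normal data with known variance σ², a Normal(μ₀, σ₀²) prior on μ is conjugate. Posterior precision = 1/σ₀² + n/σ²; posterior mean is the precision-weighted average of μ₀ and x̄.
Σxᵢ = 18.76 + 17.11 + 14.70 + 16.06 = 66.63, so n·x̄ = 66.63.
σ₀² = 9.27² = 85.9329, σ² = 2.02² = 4.0804; σ² + n·σ₀² = 4.0804 + 4·85.9329 = 347.812.
Posterior mean = (μ₀/σ₀² + n·x̄/σ²)/(1/σ₀² + n/σ²) = (σ²·μ₀ + σ₀²·n·x̄)/(σ² + n·σ₀²) = (4.0804·15.75 + 85.9329·66.63)/347.812 = 5789.975427/347.812 = 16.6469.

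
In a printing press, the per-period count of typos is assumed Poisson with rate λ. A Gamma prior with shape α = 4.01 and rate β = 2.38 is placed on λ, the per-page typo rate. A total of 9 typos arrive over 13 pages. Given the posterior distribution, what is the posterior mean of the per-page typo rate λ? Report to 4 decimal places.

0.8459

With a Gamma(shape α, rate β) prior, the Poisson likelihood is conjugate: the posterior is Gamma(α + ΣXᵢ, β + n).
Posterior: Gamma(α+S, β+n) = Gamma(4.01+9, 2.38+13) = Gamma(13.01, 15.38).
Posterior mean = α/β = 13.01/15.38 = 0.8459.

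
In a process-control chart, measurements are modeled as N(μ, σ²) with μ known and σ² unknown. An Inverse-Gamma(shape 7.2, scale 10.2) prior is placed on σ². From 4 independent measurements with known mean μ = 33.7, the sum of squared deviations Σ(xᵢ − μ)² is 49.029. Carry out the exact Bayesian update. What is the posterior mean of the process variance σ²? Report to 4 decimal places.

With known mean μ and an Inverse-Gamma(α, β) prior on σ², the Normal likelihood is conjugate: posterior is Inv-Gamma(α + n/2, β + Σ(xᵢ−μ)²/2).
Posterior: Inv-Gamma(7.2 + 4/2, 10.2 + 49.029/2) = Inv-Gamma(9.20, 34.7145).
E[σ²|data] = β/(α−1) = 34.7145/8.20 = 4.2335.

4.2335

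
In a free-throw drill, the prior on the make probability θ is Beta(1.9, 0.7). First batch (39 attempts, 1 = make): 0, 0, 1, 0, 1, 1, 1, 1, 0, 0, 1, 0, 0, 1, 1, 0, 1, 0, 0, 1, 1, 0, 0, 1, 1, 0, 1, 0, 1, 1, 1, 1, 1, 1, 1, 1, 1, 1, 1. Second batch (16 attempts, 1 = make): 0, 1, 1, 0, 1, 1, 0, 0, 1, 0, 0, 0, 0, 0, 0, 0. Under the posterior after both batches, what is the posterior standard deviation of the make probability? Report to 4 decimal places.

The Beta prior is conjugate to a Binomial/Bernoulli likelihood; the update adds successes to α and failures to β.
After batch 1: Beta(1.9+25, 0.7+14) = Beta(26.9, 14.7).
After batch 2: Beta(26.9+5, 14.7+11) = Beta(31.9, 25.7).
Var = αβ/((α+β)²(α+β+1)) = 31.9·25.7/(57.6²·58.6) = 0.00421678; SD = √0.00421678 = 0.0649.

0.0649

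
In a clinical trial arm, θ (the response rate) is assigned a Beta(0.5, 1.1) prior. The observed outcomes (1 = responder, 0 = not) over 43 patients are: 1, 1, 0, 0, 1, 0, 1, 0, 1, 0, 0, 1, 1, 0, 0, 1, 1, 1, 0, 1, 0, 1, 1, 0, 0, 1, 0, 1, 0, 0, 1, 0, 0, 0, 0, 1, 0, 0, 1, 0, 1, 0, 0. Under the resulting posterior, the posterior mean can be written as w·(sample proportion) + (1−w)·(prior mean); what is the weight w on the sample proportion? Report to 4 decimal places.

The Beta prior is conjugate to a Binomial/Bernoulli likelihood; the update adds successes to α and failures to β.
Posterior mean = (α₀+k)/(α₀+β₀+n) = [n/(α₀+β₀+n)]·(k/n) + [(α₀+β₀)/(α₀+β₀+n)]·α₀/(α₀+β₀), so only n and the prior enter the weight.
The weight on the data is w = n/(α₀+β₀+n) = 43/(0.5+1.1+43) = 43/44.6 = 0.9641.

0.9641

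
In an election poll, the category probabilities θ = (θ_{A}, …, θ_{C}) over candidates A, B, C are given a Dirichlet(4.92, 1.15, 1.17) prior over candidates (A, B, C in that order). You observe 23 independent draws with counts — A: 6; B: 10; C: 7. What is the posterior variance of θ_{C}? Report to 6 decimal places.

0.006312

The Dirichlet prior is conjugate to the Multinomial likelihood: each posterior αⱼ = prior αⱼ + observed count nⱼ.
Posterior concentration: (10.92, 11.15, 8.17), total = 30.24.
Var[θ_j] = α_j(Σα−α_j)/((Σα)²(Σα+1)) = 8.17·22.07/(30.24²·31.24) = 0.006312.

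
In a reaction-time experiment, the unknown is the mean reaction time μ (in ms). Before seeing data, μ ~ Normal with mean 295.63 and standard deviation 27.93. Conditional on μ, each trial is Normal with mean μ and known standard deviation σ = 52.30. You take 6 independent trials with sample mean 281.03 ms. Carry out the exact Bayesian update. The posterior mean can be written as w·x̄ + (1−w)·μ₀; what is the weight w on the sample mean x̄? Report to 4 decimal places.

0.6312

For Normal data with known variance σ², a Normal(μ₀, σ₀²) prior on μ is conjugate. Posterior precision = 1/σ₀² + n/σ²; posterior mean is the precision-weighted average of μ₀ and x̄.
σ₀² = 27.93² = 780.0849, σ² = 52.30² = 2735.29. Prior precision 1/σ₀² = 1/780.0849; data precision n/σ² = 6/2735.29.
w = (n/σ²)/(1/σ₀² + n/σ²) = n·σ₀²/(σ² + n·σ₀²) = 6·780.0849/(2735.29 + 6·780.0849) = 4680.5094/7415.7994 = 0.6312.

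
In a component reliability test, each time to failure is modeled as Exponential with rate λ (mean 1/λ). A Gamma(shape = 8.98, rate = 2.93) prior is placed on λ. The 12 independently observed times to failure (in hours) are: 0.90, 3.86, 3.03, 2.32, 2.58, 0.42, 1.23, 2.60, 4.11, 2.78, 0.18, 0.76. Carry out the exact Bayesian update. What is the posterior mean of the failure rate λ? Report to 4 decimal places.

0.7574

With a Gamma(shape α, rate β) prior on the exponential rate λ, the posterior after n observations with total T = Σxᵢ is Gamma(α+n, β+T).
Sum of observations T = 24.77 hours; n = 12.
Posterior: Gamma(8.98+12, 2.93+24.77) = Gamma(20.98, 27.70).
Posterior mean of λ = α/β = 20.98/27.70 = 0.7574.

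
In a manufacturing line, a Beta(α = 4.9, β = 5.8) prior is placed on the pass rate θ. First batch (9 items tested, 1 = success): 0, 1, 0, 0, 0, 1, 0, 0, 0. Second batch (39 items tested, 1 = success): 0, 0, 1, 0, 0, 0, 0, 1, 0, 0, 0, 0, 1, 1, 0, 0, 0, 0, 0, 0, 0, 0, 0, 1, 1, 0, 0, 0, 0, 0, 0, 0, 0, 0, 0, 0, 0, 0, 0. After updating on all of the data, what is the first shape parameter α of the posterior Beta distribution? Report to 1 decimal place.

The Beta prior is conjugate to a Binomial/Bernoulli likelihood; the update adds successes to α and failures to β.
After batch 1: Beta(4.9+2, 5.8+7) = Beta(6.9, 12.8).
After batch 2: Beta(6.9+6, 12.8+33) = Beta(12.9, 45.8).
Posterior α = 12.9.

12.9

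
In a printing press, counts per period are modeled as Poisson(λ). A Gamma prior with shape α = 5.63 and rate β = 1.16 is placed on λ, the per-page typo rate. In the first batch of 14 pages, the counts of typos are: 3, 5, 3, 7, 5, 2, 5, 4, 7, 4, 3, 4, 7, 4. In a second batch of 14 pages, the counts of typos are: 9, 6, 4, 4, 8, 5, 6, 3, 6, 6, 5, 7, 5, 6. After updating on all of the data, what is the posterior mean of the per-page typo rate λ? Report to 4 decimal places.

5.0971

With a Gamma(shape α, rate β) prior, the Poisson likelihood is conjugate: the posterior is Gamma(α + ΣXᵢ, β + n).
Batch 1: sum of counts S = 63 over n = 14 pages.
After batch 1: Gamma(α+S, β+n) = Gamma(5.63+63, 1.16+14) = Gamma(68.63, 15.16).
Batch 2: sum of counts S = 80 over n = 14 pages.
After batch 2: Gamma(α+S, β+n) = Gamma(68.63+80, 15.16+14) = Gamma(148.63, 29.16).
Posterior mean = α/β = 148.63/29.16 = 5.0971.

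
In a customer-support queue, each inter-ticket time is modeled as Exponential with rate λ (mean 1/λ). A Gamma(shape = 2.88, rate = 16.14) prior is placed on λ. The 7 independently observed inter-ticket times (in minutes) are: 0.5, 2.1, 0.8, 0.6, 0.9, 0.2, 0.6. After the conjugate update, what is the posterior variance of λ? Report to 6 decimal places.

0.020713

With a Gamma(shape α, rate β) prior on the exponential rate λ, the posterior after n observations with total T = Σxᵢ is Gamma(α+n, β+T).
Sum of observations T = 5.7 minutes; n = 7.
Posterior: Gamma(2.88+7, 16.14+5.7) = Gamma(9.88, 21.84).
Var = α/β² = 0.020713.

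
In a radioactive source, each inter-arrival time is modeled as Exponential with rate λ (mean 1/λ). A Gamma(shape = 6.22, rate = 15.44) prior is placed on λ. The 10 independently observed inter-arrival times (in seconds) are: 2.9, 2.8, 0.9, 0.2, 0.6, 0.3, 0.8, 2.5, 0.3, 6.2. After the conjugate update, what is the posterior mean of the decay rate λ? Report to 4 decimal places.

With a Gamma(shape α, rate β) prior on the exponential rate λ, the posterior after n observations with total T = Σxᵢ is Gamma(α+n, β+T).
Sum of observations T = 17.5 seconds; n = 10.
Posterior: Gamma(6.22+10, 15.44+17.5) = Gamma(16.22, 32.94).
Posterior mean of λ = α/β = 16.22/32.94 = 0.4924.

0.4924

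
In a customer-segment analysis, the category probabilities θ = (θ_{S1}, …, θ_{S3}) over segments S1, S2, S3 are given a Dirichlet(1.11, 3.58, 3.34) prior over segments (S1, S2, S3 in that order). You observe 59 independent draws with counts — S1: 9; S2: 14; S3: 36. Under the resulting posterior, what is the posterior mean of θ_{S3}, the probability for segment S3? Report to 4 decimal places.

0.5869

The Dirichlet prior is conjugate to the Multinomial likelihood: each posterior αⱼ = prior αⱼ + observed count nⱼ.
Posterior concentration: (10.11, 17.58, 39.34), total = 67.03.
E[θ_{S3}|data] = α_{S3}/Σα = 39.34/67.03 = 0.5869.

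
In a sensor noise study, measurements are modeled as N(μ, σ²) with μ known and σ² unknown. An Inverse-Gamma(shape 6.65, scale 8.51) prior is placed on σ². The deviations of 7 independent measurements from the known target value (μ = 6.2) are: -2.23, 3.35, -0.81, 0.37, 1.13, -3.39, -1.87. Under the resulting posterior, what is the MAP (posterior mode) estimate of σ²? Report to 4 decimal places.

2.2545

With known mean μ and an Inverse-Gamma(α, β) prior on σ², the Normal likelihood is conjugate: posterior is Inv-Gamma(α + n/2, β + Σ(xᵢ−μ)²/2).
Σ(xᵢ−μ)² = (-2.23)² + (3.35)² + (-0.81)² + (0.37)² + (1.13)² + (-3.39)² + (-1.87)² = 33.2543.
Posterior: Inv-Gamma(6.65 + 7/2, 8.51 + 33.2543/2) = Inv-Gamma(10.15, 25.13715).
Mode = β/(α+1) = 25.13715/11.15 = 2.2545.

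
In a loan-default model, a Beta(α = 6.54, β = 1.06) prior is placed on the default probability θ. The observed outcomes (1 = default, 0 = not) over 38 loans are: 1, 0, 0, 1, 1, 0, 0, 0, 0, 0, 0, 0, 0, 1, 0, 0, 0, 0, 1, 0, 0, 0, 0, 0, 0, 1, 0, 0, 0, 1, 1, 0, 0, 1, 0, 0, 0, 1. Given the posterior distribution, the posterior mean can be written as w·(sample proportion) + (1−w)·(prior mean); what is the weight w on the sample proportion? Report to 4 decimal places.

The Beta prior is conjugate to a Binomial/Bernoulli likelihood; the update adds successes to α and failures to β.
Posterior mean = (α₀+k)/(α₀+β₀+n) = [n/(α₀+β₀+n)]·(k/n) + [(α₀+β₀)/(α₀+β₀+n)]·α₀/(α₀+β₀), so only n and the prior enter the weight.
The weight on the data is w = n/(α₀+β₀+n) = 38/(6.54+1.06+38) = 38/45.60 = 0.8333.

0.8333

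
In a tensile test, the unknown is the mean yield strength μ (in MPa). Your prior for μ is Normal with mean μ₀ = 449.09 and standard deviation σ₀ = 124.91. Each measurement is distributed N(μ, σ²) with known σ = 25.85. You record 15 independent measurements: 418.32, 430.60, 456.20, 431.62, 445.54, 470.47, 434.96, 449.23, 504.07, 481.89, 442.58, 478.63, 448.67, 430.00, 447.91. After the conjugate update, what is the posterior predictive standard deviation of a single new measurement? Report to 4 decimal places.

26.6954

For Normal data with known variance σ², a Normal(μ₀, σ₀²) prior on μ is conjugate. Posterior precision = 1/σ₀² + n/σ²; posterior mean is the precision-weighted average of μ₀ and x̄.
σ₀² = 124.91² = 15602.5081, σ² = 25.85² = 668.2225; σ² + n·σ₀² = 668.2225 + 15·15602.5081 = 234705.844.
Posterior precision = 1/σ₀² + n/σ² = 1/15602.5081 + 15/668.2225 = (σ² + n·σ₀²)/(σ₀²σ²) = 234705.844/(15602.5081·668.2225); posterior variance σₙ² = σ₀²σ²/(σ² + n·σ₀²) = 15602.5081·668.2225/234705.844 = 44.421335.
Predictive variance for one new observation = σₙ² + σ² = 15602.5081·668.2225/234705.844 + 668.2225 = σ²·(σ₀² + 234705.844)/234705.844 = 668.2225·250308.3521/234705.844 = 712.643835; SD = √(668.2225·250308.3521/234705.844) = 26.6954.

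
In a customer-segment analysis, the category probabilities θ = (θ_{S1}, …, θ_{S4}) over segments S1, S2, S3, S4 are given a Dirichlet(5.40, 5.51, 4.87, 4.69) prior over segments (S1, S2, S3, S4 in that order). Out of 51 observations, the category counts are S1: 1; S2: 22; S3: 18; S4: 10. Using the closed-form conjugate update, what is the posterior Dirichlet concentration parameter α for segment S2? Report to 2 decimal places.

27.51

The Dirichlet prior is conjugate to the Multinomial likelihood: each posterior αⱼ = prior αⱼ + observed count nⱼ.
Posterior concentration: (6.40, 27.51, 22.87, 14.69), total = 71.47.
α_{S2} = 5.51 + 22 = 27.51.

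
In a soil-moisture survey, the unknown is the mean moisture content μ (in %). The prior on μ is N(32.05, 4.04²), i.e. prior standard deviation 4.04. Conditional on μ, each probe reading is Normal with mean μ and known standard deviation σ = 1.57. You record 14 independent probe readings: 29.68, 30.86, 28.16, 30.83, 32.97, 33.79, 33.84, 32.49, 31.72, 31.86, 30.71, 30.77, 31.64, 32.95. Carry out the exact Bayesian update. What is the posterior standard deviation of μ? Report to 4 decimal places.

0.4174

For Normal data with known variance σ², a Normal(μ₀, σ₀²) prior on μ is conjugate. Posterior precision = 1/σ₀² + n/σ²; posterior mean is the precision-weighted average of μ₀ and x̄.
σ₀² = 4.04² = 16.3216, σ² = 1.57² = 2.4649; σ² + n·σ₀² = 2.4649 + 14·16.3216 = 230.9673.
Posterior precision = 1/σ₀² + n/σ² = 1/16.3216 + 14/2.4649 = (σ² + n·σ₀²)/(σ₀²σ²) = 230.9673/(16.3216·2.4649); posterior variance σₙ² = σ₀²σ²/(σ² + n·σ₀²) = 16.3216·2.4649/230.9673 = 0.174185.
Posterior SD = √σₙ² = √(16.3216·2.4649/230.9673) = 0.4174.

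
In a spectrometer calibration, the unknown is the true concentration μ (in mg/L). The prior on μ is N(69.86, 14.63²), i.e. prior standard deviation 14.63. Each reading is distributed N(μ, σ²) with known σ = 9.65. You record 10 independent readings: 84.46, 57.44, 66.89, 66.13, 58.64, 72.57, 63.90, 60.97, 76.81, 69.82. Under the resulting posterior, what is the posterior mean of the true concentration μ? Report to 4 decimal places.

67.8504

For Normal data with known variance σ², a Normal(μ₀, σ₀²) prior on μ is conjugate. Posterior precision = 1/σ₀² + n/σ²; posterior mean is the precision-weighted average of μ₀ and x̄.
Σxᵢ = 84.46 + 57.44 + 66.89 + 66.13 + 58.64 + 72.57 + 63.90 + 60.97 + 76.81 + 69.82 = 677.63, so n·x̄ = 677.63.
σ₀² = 14.63² = 214.0369, σ² = 9.65² = 93.1225; σ² + n·σ₀² = 93.1225 + 10·214.0369 = 2233.4915.
Posterior mean = (μ₀/σ₀² + n·x̄/σ²)/(1/σ₀² + n/σ²) = (σ²·μ₀ + σ₀²·n·x̄)/(σ² + n·σ₀²) = (93.1225·69.86 + 214.0369·677.63)/2233.4915 = 151543.362397/2233.4915 = 67.8504.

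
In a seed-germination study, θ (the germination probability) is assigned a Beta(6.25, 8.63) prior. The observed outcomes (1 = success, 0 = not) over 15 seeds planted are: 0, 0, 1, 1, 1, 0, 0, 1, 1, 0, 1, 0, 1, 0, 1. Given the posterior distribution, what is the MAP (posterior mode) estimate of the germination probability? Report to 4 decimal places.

The Beta prior is conjugate to a Binomial/Bernoulli likelihood; the update adds successes to α and failures to β.
Posterior: Beta(α+k, β+n−k) = Beta(6.25+8, 8.63+7) = Beta(14.25, 15.63).
Mode of Beta(a,b) for a,b>1 is (a−1)/(a+b−2) = 13.25/27.88 = 0.4753.

0.4753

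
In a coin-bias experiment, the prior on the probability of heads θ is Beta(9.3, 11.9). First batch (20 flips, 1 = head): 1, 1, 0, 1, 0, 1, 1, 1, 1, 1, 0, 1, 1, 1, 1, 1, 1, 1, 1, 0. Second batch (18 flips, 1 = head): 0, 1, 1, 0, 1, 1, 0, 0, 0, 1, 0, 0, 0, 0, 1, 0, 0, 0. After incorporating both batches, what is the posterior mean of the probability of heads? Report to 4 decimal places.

0.5287

The Beta prior is conjugate to a Binomial/Bernoulli likelihood; the update adds successes to α and failures to β.
After batch 1: Beta(9.3+16, 11.9+4) = Beta(25.3, 15.9).
After batch 2: Beta(25.3+6, 15.9+12) = Beta(31.3, 27.9).
Posterior mean = α/(α+β) = 31.3/59.2 = 0.5287.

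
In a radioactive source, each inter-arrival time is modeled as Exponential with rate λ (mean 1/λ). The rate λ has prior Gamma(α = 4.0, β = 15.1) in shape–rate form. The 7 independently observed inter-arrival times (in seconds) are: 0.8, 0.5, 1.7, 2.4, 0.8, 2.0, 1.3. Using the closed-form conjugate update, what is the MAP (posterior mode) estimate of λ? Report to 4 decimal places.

With a Gamma(shape α, rate β) prior on the exponential rate λ, the posterior after n observations with total T = Σxᵢ is Gamma(α+n, β+T).
Sum of observations T = 9.5 seconds; n = 7.
Posterior: Gamma(4.0+7, 15.1+9.5) = Gamma(11.0, 24.6).
Mode = (α−1)/β = 0.4065.

0.4065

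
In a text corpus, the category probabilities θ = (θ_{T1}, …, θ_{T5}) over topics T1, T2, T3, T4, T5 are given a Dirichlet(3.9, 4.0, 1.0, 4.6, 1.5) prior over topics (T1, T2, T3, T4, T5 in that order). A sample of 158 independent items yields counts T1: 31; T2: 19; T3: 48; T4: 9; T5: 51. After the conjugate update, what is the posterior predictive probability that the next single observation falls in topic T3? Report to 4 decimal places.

The Dirichlet prior is conjugate to the Multinomial likelihood: each posterior αⱼ = prior αⱼ + observed count nⱼ.
Posterior concentration: (34.9, 23.0, 49.0, 13.6, 52.5), total = 173.0.
P(next = T3 | data) = α_{T3}/Σα = 0.2832.

0.2832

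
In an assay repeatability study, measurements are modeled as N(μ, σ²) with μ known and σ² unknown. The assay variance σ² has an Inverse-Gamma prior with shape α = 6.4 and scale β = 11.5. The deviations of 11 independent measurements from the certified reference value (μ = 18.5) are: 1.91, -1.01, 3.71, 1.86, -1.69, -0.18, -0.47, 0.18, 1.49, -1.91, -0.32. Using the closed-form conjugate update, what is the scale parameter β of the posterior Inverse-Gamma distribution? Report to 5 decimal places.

27.00215

With known mean μ and an Inverse-Gamma(α, β) prior on σ², the Normal likelihood is conjugate: posterior is Inv-Gamma(α + n/2, β + Σ(xᵢ−μ)²/2).
Σ(xᵢ−μ)² = (1.91)² + (-1.01)² + (3.71)² + (1.86)² + (-1.69)² + (-0.18)² + (-0.47)² + (0.18)² + (1.49)² + (-1.91)² + (-0.32)² = 31.0043.
Posterior: Inv-Gamma(6.4 + 11/2, 11.5 + 31.0043/2) = Inv-Gamma(11.90, 27.00215).
Posterior β = 27.00215.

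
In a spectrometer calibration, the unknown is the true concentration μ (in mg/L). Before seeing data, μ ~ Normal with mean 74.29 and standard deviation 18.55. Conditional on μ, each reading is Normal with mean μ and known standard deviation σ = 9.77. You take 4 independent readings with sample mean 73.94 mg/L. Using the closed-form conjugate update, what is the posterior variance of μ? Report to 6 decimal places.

22.315653

For Normal data with known variance σ², a Normal(μ₀, σ₀²) prior on μ is conjugate. Posterior precision = 1/σ₀² + n/σ²; posterior mean is the precision-weighted average of μ₀ and x̄.
σ₀² = 18.55² = 344.1025, σ² = 9.77² = 95.4529; σ² + n·σ₀² = 95.4529 + 4·344.1025 = 1471.8629.
Posterior precision = 1/σ₀² + n/σ² = 1/344.1025 + 4/95.4529 = (σ² + n·σ₀²)/(σ₀²σ²) = 1471.8629/(344.1025·95.4529); posterior variance σₙ² = σ₀²σ²/(σ² + n·σ₀²) = 344.1025·95.4529/1471.8629 = 22.315653.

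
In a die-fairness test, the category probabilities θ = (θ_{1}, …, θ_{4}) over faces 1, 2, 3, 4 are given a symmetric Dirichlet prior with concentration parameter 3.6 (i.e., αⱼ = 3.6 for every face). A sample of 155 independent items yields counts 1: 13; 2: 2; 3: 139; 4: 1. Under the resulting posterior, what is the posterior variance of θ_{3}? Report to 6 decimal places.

The Dirichlet prior is conjugate to the Multinomial likelihood: each posterior αⱼ = prior αⱼ + observed count nⱼ.
Posterior concentration: (16.6, 5.6, 142.6, 4.6), total = 169.4.
Var[θ_j] = α_j(Σα−α_j)/((Σα)²(Σα+1)) = 142.6·26.8/(169.4²·170.4) = 0.000782.

0.000782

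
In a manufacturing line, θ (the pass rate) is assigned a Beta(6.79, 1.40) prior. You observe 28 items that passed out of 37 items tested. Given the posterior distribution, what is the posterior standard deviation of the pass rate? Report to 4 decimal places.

The Beta prior is conjugate to a Binomial/Bernoulli likelihood; the update adds successes to α and failures to β.
Posterior: Beta(α+k, β+n−k) = Beta(6.79+28, 1.40+9) = Beta(34.79, 10.40).
Var = αβ/((α+β)²(α+β+1)) = 34.79·10.40/(45.19²·46.19) = 0.00383579; SD = √0.00383579 = 0.0619.

0.0619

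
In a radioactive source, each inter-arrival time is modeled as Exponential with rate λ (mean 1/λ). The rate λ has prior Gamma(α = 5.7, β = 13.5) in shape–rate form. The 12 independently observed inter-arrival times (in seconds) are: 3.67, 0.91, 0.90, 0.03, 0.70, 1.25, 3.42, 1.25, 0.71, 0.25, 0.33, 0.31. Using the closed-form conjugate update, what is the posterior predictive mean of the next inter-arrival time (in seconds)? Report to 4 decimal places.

With a Gamma(shape α, rate β) prior on the exponential rate λ, the posterior after n observations with total T = Σxᵢ is Gamma(α+n, β+T).
Sum of observations T = 13.73 seconds; n = 12.
Posterior: Gamma(5.7+12, 13.5+13.73) = Gamma(17.7, 27.23).
The predictive distribution for the next observation is Lomax; its mean is β/(α−1) = 27.23/16.7 = 1.6305.

1.6305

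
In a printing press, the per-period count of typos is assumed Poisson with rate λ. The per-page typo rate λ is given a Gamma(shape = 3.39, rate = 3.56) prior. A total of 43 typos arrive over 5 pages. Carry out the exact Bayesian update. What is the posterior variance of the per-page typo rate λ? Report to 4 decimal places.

0.6331

With a Gamma(shape α, rate β) prior, the Poisson likelihood is conjugate: the posterior is Gamma(α + ΣXᵢ, β + n).
Posterior: Gamma(α+S, β+n) = Gamma(3.39+43, 3.56+5) = Gamma(46.39, 8.56).
Var = α/β² = 46.39/8.56² = 0.6331.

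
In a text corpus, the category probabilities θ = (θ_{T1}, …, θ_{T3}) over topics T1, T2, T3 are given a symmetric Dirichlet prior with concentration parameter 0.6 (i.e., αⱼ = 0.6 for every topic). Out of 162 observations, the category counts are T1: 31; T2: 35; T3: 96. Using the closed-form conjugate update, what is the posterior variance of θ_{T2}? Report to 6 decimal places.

The Dirichlet prior is conjugate to the Multinomial likelihood: each posterior αⱼ = prior αⱼ + observed count nⱼ.
Posterior concentration: (31.6, 35.6, 96.6), total = 163.8.
Var[θ_j] = α_j(Σα−α_j)/((Σα)²(Σα+1)) = 35.6·128.2/(163.8²·164.8) = 0.001032.

0.001032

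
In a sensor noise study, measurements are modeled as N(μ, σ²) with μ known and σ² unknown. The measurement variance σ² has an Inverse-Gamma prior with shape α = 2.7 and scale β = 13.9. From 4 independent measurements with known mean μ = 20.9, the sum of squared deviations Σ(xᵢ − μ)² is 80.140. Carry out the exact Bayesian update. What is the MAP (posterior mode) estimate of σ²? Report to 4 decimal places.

With known mean μ and an Inverse-Gamma(α, β) prior on σ², the Normal likelihood is conjugate: posterior is Inv-Gamma(α + n/2, β + Σ(xᵢ−μ)²/2).
Posterior: Inv-Gamma(2.7 + 4/2, 13.9 + 80.140/2) = Inv-Gamma(4.70, 53.9700).
Mode = β/(α+1) = 53.9700/5.70 = 9.4684.

9.4684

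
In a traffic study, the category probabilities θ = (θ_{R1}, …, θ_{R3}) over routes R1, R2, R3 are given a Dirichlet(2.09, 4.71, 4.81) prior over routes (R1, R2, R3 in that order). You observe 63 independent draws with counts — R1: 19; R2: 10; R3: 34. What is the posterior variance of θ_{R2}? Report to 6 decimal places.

The Dirichlet prior is conjugate to the Multinomial likelihood: each posterior αⱼ = prior αⱼ + observed count nⱼ.
Posterior concentration: (21.09, 14.71, 38.81), total = 74.61.
Var[θ_j] = α_j(Σα−α_j)/((Σα)²(Σα+1)) = 14.71·59.90/(74.61²·75.61) = 0.002093.

0.002093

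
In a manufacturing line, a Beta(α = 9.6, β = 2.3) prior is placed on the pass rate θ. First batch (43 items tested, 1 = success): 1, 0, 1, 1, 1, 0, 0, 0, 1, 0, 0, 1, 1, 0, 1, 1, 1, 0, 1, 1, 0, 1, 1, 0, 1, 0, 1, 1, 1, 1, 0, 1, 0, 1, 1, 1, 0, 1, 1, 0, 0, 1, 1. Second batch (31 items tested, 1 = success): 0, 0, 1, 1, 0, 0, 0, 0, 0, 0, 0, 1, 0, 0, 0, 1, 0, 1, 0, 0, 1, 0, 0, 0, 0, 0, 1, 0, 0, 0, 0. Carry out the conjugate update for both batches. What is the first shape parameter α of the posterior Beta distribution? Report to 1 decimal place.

The Beta prior is conjugate to a Binomial/Bernoulli likelihood; the update adds successes to α and failures to β.
After batch 1: Beta(9.6+27, 2.3+16) = Beta(36.6, 18.3).
After batch 2: Beta(36.6+7, 18.3+24) = Beta(43.6, 42.3).
Posterior α = 43.6.

43.6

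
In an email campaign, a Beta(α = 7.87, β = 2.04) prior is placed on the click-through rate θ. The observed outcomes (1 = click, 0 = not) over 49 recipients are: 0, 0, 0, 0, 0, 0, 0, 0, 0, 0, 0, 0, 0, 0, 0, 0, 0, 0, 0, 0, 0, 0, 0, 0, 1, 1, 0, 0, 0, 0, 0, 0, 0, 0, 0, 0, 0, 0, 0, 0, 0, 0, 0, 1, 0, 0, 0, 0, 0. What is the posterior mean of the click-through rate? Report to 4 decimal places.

0.1845

The Beta prior is conjugate to a Binomial/Bernoulli likelihood; the update adds successes to α and failures to β.
Posterior: Beta(α+k, β+n−k) = Beta(7.87+3, 2.04+46) = Beta(10.87, 48.04).
Posterior mean = α/(α+β) = 10.87/58.91 = 0.1845.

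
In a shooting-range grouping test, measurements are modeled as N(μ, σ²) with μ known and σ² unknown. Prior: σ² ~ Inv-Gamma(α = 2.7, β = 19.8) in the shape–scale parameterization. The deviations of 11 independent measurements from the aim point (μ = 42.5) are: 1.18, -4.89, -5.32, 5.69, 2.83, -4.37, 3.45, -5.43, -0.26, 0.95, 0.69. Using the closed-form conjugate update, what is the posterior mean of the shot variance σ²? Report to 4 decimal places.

13.5779

With known mean μ and an Inverse-Gamma(α, β) prior on σ², the Normal likelihood is conjugate: posterior is Inv-Gamma(α + n/2, β + Σ(xᵢ−μ)²/2).
Σ(xᵢ−μ)² = (1.18)² + (-4.89)² + (-5.32)² + (5.69)² + (2.83)² + (-4.37)² + (3.45)² + (-5.43)² + (-0.26)² + (0.95)² + (0.69)² = 155.9224.
Posterior: Inv-Gamma(2.7 + 11/2, 19.8 + 155.9224/2) = Inv-Gamma(8.20, 97.76120).
E[σ²|data] = β/(α−1) = 97.76120/7.20 = 13.5779.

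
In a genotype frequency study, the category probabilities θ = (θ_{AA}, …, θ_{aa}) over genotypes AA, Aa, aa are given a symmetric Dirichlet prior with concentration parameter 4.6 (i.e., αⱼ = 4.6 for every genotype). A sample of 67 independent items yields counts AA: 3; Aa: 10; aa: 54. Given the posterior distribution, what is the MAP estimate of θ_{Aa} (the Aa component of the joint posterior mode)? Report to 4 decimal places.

0.1748

The Dirichlet prior is conjugate to the Multinomial likelihood: each posterior αⱼ = prior αⱼ + observed count nⱼ.
Posterior concentration: (7.6, 14.6, 58.6), total = 80.8.
Joint mode component: (α_{Aa}−1)/(Σα−K) = 13.6/77.8 = 0.1748.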